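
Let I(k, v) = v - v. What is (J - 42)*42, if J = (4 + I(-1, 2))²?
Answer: -1092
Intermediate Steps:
I(k, v) = 0
J = 16 (J = (4 + 0)² = 4² = 16)
(J - 42)*42 = (16 - 42)*42 = -26*42 = -1092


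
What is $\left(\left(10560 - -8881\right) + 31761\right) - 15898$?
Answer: $35304$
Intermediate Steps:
$\left(\left(10560 - -8881\right) + 31761\right) - 15898 = \left(\left(10560 + 8881\right) + 31761\right) - 15898 = \left(19441 + 31761\right) - 15898 = 51202 - 15898 = 35304$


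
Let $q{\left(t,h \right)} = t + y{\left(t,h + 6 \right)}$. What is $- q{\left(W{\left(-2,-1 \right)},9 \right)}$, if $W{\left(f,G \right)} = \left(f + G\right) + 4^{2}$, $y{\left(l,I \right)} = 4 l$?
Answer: $-65$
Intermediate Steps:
$W{\left(f,G \right)} = 16 + G + f$ ($W{\left(f,G \right)} = \left(G + f\right) + 16 = 16 + G + f$)
$q{\left(t,h \right)} = 5 t$ ($q{\left(t,h \right)} = t + 4 t = 5 t$)
$- q{\left(W{\left(-2,-1 \right)},9 \right)} = - 5 \left(16 - 1 - 2\right) = - 5 \cdot 13 = \left(-1\right) 65 = -65$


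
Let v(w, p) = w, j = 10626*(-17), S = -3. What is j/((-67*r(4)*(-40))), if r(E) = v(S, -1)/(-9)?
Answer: -270963/1340 ≈ -202.21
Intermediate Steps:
j = -180642
r(E) = 1/3 (r(E) = -3/(-9) = -3*(-1/9) = 1/3)
j/((-67*r(4)*(-40))) = -180642/(-67*1/3*(-40)) = -180642/((-67/3*(-40))) = -180642/2680/3 = -180642*3/2680 = -270963/1340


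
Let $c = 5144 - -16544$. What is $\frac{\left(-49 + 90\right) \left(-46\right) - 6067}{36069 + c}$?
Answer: $- \frac{7953}{57757} \approx -0.1377$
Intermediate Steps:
$c = 21688$ ($c = 5144 + 16544 = 21688$)
$\frac{\left(-49 + 90\right) \left(-46\right) - 6067}{36069 + c} = \frac{\left(-49 + 90\right) \left(-46\right) - 6067}{36069 + 21688} = \frac{41 \left(-46\right) - 6067}{57757} = \left(-1886 - 6067\right) \frac{1}{57757} = \left(-7953\right) \frac{1}{57757} = - \frac{7953}{57757}$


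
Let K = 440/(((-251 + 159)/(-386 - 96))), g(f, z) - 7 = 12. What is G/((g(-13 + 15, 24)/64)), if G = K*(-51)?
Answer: -173057280/437 ≈ -3.9601e+5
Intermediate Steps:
g(f, z) = 19 (g(f, z) = 7 + 12 = 19)
K = 53020/23 (K = 440/((-92/(-482))) = 440/((-92*(-1/482))) = 440/(46/241) = 440*(241/46) = 53020/23 ≈ 2305.2)
G = -2704020/23 (G = (53020/23)*(-51) = -2704020/23 ≈ -1.1757e+5)
G/((g(-13 + 15, 24)/64)) = -2704020/(23*(19/64)) = -2704020/(23*(19*(1/64))) = -2704020/(23*19/64) = -2704020/23*64/19 = -173057280/437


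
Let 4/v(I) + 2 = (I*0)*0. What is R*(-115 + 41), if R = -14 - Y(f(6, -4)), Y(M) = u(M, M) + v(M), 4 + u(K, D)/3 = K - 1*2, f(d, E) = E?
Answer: -1332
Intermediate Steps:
u(K, D) = -18 + 3*K (u(K, D) = -12 + 3*(K - 1*2) = -12 + 3*(K - 2) = -12 + 3*(-2 + K) = -12 + (-6 + 3*K) = -18 + 3*K)
v(I) = -2 (v(I) = 4/(-2 + (I*0)*0) = 4/(-2 + 0*0) = 4/(-2 + 0) = 4/(-2) = 4*(-½) = -2)
Y(M) = -20 + 3*M (Y(M) = (-18 + 3*M) - 2 = -20 + 3*M)
R = 18 (R = -14 - (-20 + 3*(-4)) = -14 - (-20 - 12) = -14 - 1*(-32) = -14 + 32 = 18)
R*(-115 + 41) = 18*(-115 + 41) = 18*(-74) = -1332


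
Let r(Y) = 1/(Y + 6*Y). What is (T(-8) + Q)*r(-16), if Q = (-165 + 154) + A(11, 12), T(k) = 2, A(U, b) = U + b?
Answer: -1/8 ≈ -0.12500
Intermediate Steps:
r(Y) = 1/(7*Y)
Q = 12 (Q = (-165 + 154) + (11 + 12) = -11 + 23 = 12)
(T(-8) + Q)*r(-16) = (2 + 12)*((1/7)/(-16)) = 14*((1/7)*(-1/16)) = 14*(-1/112) = -1/8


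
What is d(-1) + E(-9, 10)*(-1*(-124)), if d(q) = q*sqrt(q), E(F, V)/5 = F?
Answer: -5580 - I ≈ -5580.0 - 1.0*I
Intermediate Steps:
E(F, V) = 5*F
d(q) = q**(3/2)
d(-1) + E(-9, 10)*(-1*(-124)) = (-1)**(3/2) + (5*(-9))*(-1*(-124)) = -I - 45*124 = -I - 5580 = -5580 - I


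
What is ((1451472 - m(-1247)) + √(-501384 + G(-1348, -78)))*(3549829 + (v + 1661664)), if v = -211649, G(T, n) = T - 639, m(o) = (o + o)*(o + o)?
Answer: -23842076104016 + 4999844*I*√503371 ≈ -2.3842e+13 + 3.5473e+9*I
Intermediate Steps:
m(o) = 4*o² (m(o) = (2*o)*(2*o) = 4*o²)
G(T, n) = -639 + T
((1451472 - m(-1247)) + √(-501384 + G(-1348, -78)))*(3549829 + (v + 1661664)) = ((1451472 - 4*(-1247)²) + √(-501384 + (-639 - 1348)))*(3549829 + (-211649 + 1661664)) = ((1451472 - 4*1555009) + √(-501384 - 1987))*(3549829 + 1450015) = ((1451472 - 1*6220036) + √(-503371))*4999844 = ((1451472 - 6220036) + I*√503371)*4999844 = (-4768564 + I*√503371)*4999844 = -23842076104016 + 4999844*I*√503371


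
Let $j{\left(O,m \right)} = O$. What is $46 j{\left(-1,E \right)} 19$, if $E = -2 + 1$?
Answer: $-874$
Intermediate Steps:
$E = -1$
$46 j{\left(-1,E \right)} 19 = 46 \left(-1\right) 19 = \left(-46\right) 19 = -874$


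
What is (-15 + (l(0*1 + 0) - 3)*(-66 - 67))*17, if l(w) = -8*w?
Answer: 6528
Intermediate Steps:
(-15 + (l(0*1 + 0) - 3)*(-66 - 67))*17 = (-15 + (-8*(0*1 + 0) - 3)*(-66 - 67))*17 = (-15 + (-8*(0 + 0) - 3)*(-133))*17 = (-15 + (-8*0 - 3)*(-133))*17 = (-15 + (0 - 3)*(-133))*17 = (-15 - 3*(-133))*17 = (-15 + 399)*17 = 384*17 = 6528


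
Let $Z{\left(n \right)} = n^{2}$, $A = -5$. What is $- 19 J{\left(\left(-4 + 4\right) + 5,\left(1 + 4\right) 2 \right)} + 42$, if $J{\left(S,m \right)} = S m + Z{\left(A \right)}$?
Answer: $-1383$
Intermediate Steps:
$J{\left(S,m \right)} = 25 + S m$ ($J{\left(S,m \right)} = S m + \left(-5\right)^{2} = S m + 25 = 25 + S m$)
$- 19 J{\left(\left(-4 + 4\right) + 5,\left(1 + 4\right) 2 \right)} + 42 = - 19 \left(25 + \left(\left(-4 + 4\right) + 5\right) \left(1 + 4\right) 2\right) + 42 = - 19 \left(25 + \left(0 + 5\right) 5 \cdot 2\right) + 42 = - 19 \left(25 + 5 \cdot 10\right) + 42 = - 19 \left(25 + 50\right) + 42 = \left(-19\right) 75 + 42 = -1425 + 42 = -1383$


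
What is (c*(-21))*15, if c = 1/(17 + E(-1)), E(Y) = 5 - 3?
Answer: -315/19 ≈ -16.579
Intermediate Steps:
E(Y) = 2
c = 1/19 (c = 1/(17 + 2) = 1/19 ≈ 0.052632)
(c*(-21))*15 = ((1/19)*(-21))*15 = -21/19*15 = -315/19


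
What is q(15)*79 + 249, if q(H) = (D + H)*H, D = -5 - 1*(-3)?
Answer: 15654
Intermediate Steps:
D = -2 (D = -5 + 3 = -2)
q(H) = H*(-2 + H) (q(H) = (-2 + H)*H = H*(-2 + H))
q(15)*79 + 249 = (15*(-2 + 15))*79 + 249 = (15*13)*79 + 249 = 195*79 + 249 = 15405 + 249 = 15654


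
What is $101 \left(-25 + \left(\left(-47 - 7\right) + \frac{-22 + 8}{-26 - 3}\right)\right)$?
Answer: $- \frac{229977}{29} \approx -7930.2$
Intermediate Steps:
$101 \left(-25 + \left(\left(-47 - 7\right) + \frac{-22 + 8}{-26 - 3}\right)\right) = 101 \left(-25 - \left(54 + \frac{14}{-29}\right)\right) = 101 \left(-25 - \frac{1552}{29}\right) = 101 \left(- \frac{2277}{29}\right) = - \frac{229977}{29}$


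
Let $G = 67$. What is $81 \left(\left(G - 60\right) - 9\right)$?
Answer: $-162$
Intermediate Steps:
$81 \left(\left(G - 60\right) - 9\right) = 81 \left(\left(67 - 60\right) - 9\right) = 81 \left(7 - 9\right) = 81 \left(-2\right) = -162$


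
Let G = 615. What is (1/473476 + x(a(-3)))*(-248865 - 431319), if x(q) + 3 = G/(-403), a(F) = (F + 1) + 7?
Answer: 146855096081766/47702707 ≈ 3.0785e+6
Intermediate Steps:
a(F) = 8 + F (a(F) = (1 + F) + 7 = 8 + F)
x(q) = -1824/403 (x(q) = -3 + 615/(-403) = -3 + 615*(-1/403) = -3 - 615/403 = -1824/403)
(1/473476 + x(a(-3)))*(-248865 - 431319) = (1/473476 - 1824/403)*(-248865 - 431319) = (1/473476 - 1824/403)*(-680184) = -863619821/190810828*(-680184) = 146855096081766/47702707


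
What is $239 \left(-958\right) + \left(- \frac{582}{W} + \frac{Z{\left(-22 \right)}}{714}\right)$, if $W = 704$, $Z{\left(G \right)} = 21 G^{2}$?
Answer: $- \frac{1370028371}{5984} \approx -2.2895 \cdot 10^{5}$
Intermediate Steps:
$239 \left(-958\right) + \left(- \frac{582}{W} + \frac{Z{\left(-22 \right)}}{714}\right) = 239 \left(-958\right) - \left(\frac{291}{352} - \frac{21 \left(-22\right)^{2}}{714}\right) = -228962 - \left(\frac{291}{352} - 21 \cdot 484 \cdot \frac{1}{714}\right) = -228962 + \left(- \frac{291}{352} + 10164 \cdot \frac{1}{714}\right) = -228962 + \left(- \frac{291}{352} + \frac{242}{17}\right) = -228962 + \frac{80237}{5984} = - \frac{1370028371}{5984}$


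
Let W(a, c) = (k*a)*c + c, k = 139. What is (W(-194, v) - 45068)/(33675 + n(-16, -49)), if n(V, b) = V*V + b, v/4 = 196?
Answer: -3530938/5647 ≈ -625.28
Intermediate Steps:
v = 784 (v = 4*196 = 784)
n(V, b) = b + V² (n(V, b) = V² + b = b + V²)
W(a, c) = c + 139*a*c (W(a, c) = (139*a)*c + c = 139*a*c + c = c + 139*a*c)
(W(-194, v) - 45068)/(33675 + n(-16, -49)) = (784*(1 + 139*(-194)) - 45068)/(33675 + (-49 + (-16)²)) = (784*(1 - 26966) - 45068)/(33675 + (-49 + 256)) = (784*(-26965) - 45068)/(33675 + 207) = (-21140560 - 45068)/33882 = -21185628*1/33882 = -3530938/5647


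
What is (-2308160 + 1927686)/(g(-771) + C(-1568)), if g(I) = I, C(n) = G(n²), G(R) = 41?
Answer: 190237/365 ≈ 521.20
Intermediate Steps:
C(n) = 41
(-2308160 + 1927686)/(g(-771) + C(-1568)) = (-2308160 + 1927686)/(-771 + 41) = -380474/(-730) = -380474*(-1/730) = 190237/365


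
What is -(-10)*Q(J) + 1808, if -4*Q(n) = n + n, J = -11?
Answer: 1863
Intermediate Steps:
Q(n) = -n/2 (Q(n) = -(n + n)/4 = -n/2)
-(-10)*Q(J) + 1808 = -(-10)*(-½*(-11)) + 1808 = -(-10)*11/2 + 1808 = -1*(-55) + 1808 = 55 + 1808 = 1863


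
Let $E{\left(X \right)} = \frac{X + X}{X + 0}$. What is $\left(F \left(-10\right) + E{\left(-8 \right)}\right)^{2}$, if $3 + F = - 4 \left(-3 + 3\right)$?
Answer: $1024$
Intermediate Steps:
$F = -3$ ($F = -3 - 4 \left(-3 + 3\right) = -3 - 0 = -3 + 0 = -3$)
$E{\left(X \right)} = 2$ ($E{\left(X \right)} = \frac{2 X}{X} = 2$)
$\left(F \left(-10\right) + E{\left(-8 \right)}\right)^{2} = \left(\left(-3\right) \left(-10\right) + 2\right)^{2} = \left(30 + 2\right)^{2} = 32^{2} = 1024$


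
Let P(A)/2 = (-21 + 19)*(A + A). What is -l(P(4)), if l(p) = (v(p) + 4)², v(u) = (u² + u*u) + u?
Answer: -4080400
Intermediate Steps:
P(A) = -8*A (P(A) = 2*((-21 + 19)*(A + A)) = 2*(-4*A) = -8*A)
v(u) = u + 2*u² (v(u) = (u² + u²) + u = 2*u² + u = u + 2*u²)
l(p) = (4 + p*(1 + 2*p))² (l(p) = (p*(1 + 2*p) + 4)² = (4 + p*(1 + 2*p))²)
-l(P(4)) = -(4 + (-8*4)*(1 + 2*(-8*4)))² = -(4 - 32*(1 + 2*(-32)))² = -(4 - 32*(1 - 64))² = -(4 - 32*(-63))² = -(4 + 2016)² = -1*2020² = -1*4080400 = -4080400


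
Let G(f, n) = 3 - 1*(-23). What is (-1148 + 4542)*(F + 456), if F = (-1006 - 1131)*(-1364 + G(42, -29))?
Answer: 9706032228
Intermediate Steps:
G(f, n) = 26 (G(f, n) = 3 + 23 = 26)
F = 2859306 (F = (-1006 - 1131)*(-1364 + 26) = -2137*(-1338) = 2859306)
(-1148 + 4542)*(F + 456) = (-1148 + 4542)*(2859306 + 456) = 3394*2859762 = 9706032228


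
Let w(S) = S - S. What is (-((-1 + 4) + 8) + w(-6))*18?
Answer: -198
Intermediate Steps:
w(S) = 0
(-((-1 + 4) + 8) + w(-6))*18 = (-((-1 + 4) + 8) + 0)*18 = (-(3 + 8) + 0)*18 = (-1*11 + 0)*18 = (-11 + 0)*18 = -11*18 = -198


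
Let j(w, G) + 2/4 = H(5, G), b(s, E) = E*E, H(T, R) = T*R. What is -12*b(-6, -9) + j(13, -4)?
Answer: -1985/2 ≈ -992.50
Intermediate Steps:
H(T, R) = R*T
b(s, E) = E**2
j(w, G) = -1/2 + 5*G (j(w, G) = -1/2 + G*5 = -1/2 + 5*G)
-12*b(-6, -9) + j(13, -4) = -12*(-9)**2 + (-1/2 + 5*(-4)) = -12*81 + (-1/2 - 20) = -972 - 41/2 = -1985/2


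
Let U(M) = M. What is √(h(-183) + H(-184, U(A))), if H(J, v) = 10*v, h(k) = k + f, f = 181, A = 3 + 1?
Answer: √38 ≈ 6.1644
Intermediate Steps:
A = 4
h(k) = 181 + k (h(k) = k + 181 = 181 + k)
√(h(-183) + H(-184, U(A))) = √((181 - 183) + 10*4) = √(-2 + 40) = √38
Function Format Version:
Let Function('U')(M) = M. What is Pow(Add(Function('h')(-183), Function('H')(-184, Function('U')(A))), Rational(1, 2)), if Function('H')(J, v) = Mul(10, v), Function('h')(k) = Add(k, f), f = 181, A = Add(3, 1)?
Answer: Pow(38, Rational(1, 2)) ≈ 6.1644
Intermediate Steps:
A = 4
Function('h')(k) = Add(181, k) (Function('h')(k) = Add(k, 181) = Add(181, k))
Pow(Add(Function('h')(-183), Function('H')(-184, Function('U')(A))), Rational(1, 2)) = Pow(Add(Add(181, -183), Mul(10, 4)), Rational(1, 2)) = Pow(Add(-2, 40), Rational(1, 2)) = Pow(38, Rational(1, 2))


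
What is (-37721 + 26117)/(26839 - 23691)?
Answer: -2901/787 ≈ -3.6861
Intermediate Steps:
(-37721 + 26117)/(26839 - 23691) = -11604/3148 = -11604*1/3148 = -2901/787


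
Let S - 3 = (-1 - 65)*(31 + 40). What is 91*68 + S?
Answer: 1505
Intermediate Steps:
S = -4683 (S = 3 + (-1 - 65)*(31 + 40) = 3 - 66*71 = 3 - 4686 = -4683)
91*68 + S = 91*68 - 4683 = 6188 - 4683 = 1505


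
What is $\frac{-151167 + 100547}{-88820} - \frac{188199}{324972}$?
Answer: $- \frac{1476403}{160355628} \approx -0.0092071$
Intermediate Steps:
$\frac{-151167 + 100547}{-88820} - \frac{188199}{324972} = \left(-50620\right) \left(- \frac{1}{88820}\right) - \frac{20911}{36108} = \frac{2531}{4441} - \frac{20911}{36108} = - \frac{1476403}{160355628}$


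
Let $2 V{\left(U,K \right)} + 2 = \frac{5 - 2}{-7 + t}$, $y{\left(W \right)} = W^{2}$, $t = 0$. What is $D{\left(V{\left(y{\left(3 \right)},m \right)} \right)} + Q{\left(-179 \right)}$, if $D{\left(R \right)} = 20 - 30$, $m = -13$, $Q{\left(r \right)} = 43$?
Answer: $33$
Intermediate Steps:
$V{\left(U,K \right)} = - \frac{17}{14}$ ($V{\left(U,K \right)} = -1 + \frac{\left(5 - 2\right) \frac{1}{-7 + 0}}{2} = -1 + \frac{3 \frac{1}{-7}}{2} = -1 + \frac{3 \left(- \frac{1}{7}\right)}{2} = -1 + \frac{1}{2} \left(- \frac{3}{7}\right) = -1 - \frac{3}{14} = - \frac{17}{14}$)
$D{\left(R \right)} = -10$
$D{\left(V{\left(y{\left(3 \right)},m \right)} \right)} + Q{\left(-179 \right)} = -10 + 43 = 33$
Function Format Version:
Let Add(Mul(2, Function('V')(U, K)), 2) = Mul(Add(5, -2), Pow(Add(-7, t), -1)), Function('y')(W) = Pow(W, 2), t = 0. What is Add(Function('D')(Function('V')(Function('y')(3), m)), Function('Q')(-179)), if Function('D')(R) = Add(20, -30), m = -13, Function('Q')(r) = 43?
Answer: 33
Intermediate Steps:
Function('V')(U, K) = Rational(-17, 14) (Function('V')(U, K) = Add(-1, Mul(Rational(1, 2), Mul(Add(5, -2), Pow(Add(-7, 0), -1)))) = Add(-1, Mul(Rational(1, 2), Mul(3, Pow(-7, -1)))) = Add(-1, Mul(Rational(1, 2), Mul(3, Rational(-1, 7)))) = Add(-1, Mul(Rational(1, 2), Rational(-3, 7))) = Add(-1, Rational(-3, 14)) = Rational(-17, 14))
Function('D')(R) = -10
Add(Function('D')(Function('V')(Function('y')(3), m)), Function('Q')(-179)) = Add(-10, 43) = 33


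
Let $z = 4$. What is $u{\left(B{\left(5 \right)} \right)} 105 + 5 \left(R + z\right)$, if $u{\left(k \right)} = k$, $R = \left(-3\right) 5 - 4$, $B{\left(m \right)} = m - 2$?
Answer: $240$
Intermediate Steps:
$B{\left(m \right)} = -2 + m$ ($B{\left(m \right)} = m - 2 = -2 + m$)
$R = -19$ ($R = -15 - 4 = -19$)
$u{\left(B{\left(5 \right)} \right)} 105 + 5 \left(R + z\right) = \left(-2 + 5\right) 105 + 5 \left(-19 + 4\right) = 3 \cdot 105 + 5 \left(-15\right) = 315 - 75 = 240$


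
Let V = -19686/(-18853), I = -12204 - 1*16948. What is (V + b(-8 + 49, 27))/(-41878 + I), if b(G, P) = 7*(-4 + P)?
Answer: -179707/78772270 ≈ -0.0022813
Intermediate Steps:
I = -29152 (I = -12204 - 16948 = -29152)
b(G, P) = -28 + 7*P
V = 1158/1109 (V = -19686*(-1/18853) = 1158/1109 ≈ 1.0442)
(V + b(-8 + 49, 27))/(-41878 + I) = (1158/1109 + (-28 + 7*27))/(-41878 - 29152) = (1158/1109 + (-28 + 189))/(-71030) = (1158/1109 + 161)*(-1/71030) = (179707/1109)*(-1/71030) = -179707/78772270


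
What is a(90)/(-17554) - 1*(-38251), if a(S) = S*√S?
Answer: 38251 - 135*√10/8777 ≈ 38251.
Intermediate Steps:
a(S) = S^(3/2)
a(90)/(-17554) - 1*(-38251) = 90^(3/2)/(-17554) - 1*(-38251) = (270*√10)*(-1/17554) + 38251 = -135*√10/8777 + 38251 = 38251 - 135*√10/8777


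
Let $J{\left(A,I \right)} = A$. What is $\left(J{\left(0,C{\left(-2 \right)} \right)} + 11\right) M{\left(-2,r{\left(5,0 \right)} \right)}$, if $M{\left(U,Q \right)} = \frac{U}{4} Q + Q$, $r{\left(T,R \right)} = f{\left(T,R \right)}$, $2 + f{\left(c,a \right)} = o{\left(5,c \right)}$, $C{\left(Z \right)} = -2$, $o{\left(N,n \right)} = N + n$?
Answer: $44$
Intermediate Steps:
$f{\left(c,a \right)} = 3 + c$ ($f{\left(c,a \right)} = -2 + \left(5 + c\right) = 3 + c$)
$r{\left(T,R \right)} = 3 + T$
$M{\left(U,Q \right)} = Q + \frac{Q U}{4}$ ($M{\left(U,Q \right)} = \frac{U}{4} Q + Q = \frac{Q U}{4} + Q = Q + \frac{Q U}{4}$)
$\left(J{\left(0,C{\left(-2 \right)} \right)} + 11\right) M{\left(-2,r{\left(5,0 \right)} \right)} = \left(0 + 11\right) \frac{\left(3 + 5\right) \left(4 - 2\right)}{4} = 11 \cdot \frac{1}{4} \cdot 8 \cdot 2 = 11 \cdot 4 = 44$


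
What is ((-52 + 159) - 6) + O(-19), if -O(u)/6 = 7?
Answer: 59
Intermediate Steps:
O(u) = -42 (O(u) = -6*7 = -42)
((-52 + 159) - 6) + O(-19) = ((-52 + 159) - 6) - 42 = (107 - 6) - 42 = 101 - 42 = 59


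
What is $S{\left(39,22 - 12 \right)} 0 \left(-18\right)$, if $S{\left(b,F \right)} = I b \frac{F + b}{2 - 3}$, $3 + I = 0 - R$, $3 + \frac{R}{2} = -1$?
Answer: $0$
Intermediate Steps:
$R = -8$ ($R = -6 + 2 \left(-1\right) = -6 - 2 = -8$)
$I = 5$ ($I = -3 + \left(0 - -8\right) = -3 + \left(0 + 8\right) = -3 + 8 = 5$)
$S{\left(b,F \right)} = 5 b \left(- F - b\right)$ ($S{\left(b,F \right)} = 5 b \frac{F + b}{2 - 3} = 5 b \frac{F + b}{-1} = 5 b \left(F + b\right) \left(-1\right) = 5 b \left(- F - b\right)$)
$S{\left(39,22 - 12 \right)} 0 \left(-18\right) = \left(-5\right) 39 \left(\left(22 - 12\right) + 39\right) 0 \left(-18\right) = \left(-5\right) 39 \left(10 + 39\right) 0 = \left(-5\right) 39 \cdot 49 \cdot 0 = \left(-9555\right) 0 = 0$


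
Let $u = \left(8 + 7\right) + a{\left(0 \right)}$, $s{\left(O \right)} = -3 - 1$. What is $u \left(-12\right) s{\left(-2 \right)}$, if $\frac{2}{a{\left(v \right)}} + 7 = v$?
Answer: $\frac{4944}{7} \approx 706.29$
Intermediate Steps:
$s{\left(O \right)} = -4$ ($s{\left(O \right)} = -3 - 1 = -4$)
$a{\left(v \right)} = \frac{2}{-7 + v}$
$u = \frac{103}{7}$ ($u = \left(8 + 7\right) + \frac{2}{-7 + 0} = 15 + \frac{2}{-7} = 15 + 2 \left(- \frac{1}{7}\right) = 15 - \frac{2}{7} = \frac{103}{7} \approx 14.714$)
$u \left(-12\right) s{\left(-2 \right)} = \frac{103}{7} \left(-12\right) \left(-4\right) = \left(- \frac{1236}{7}\right) \left(-4\right) = \frac{4944}{7}$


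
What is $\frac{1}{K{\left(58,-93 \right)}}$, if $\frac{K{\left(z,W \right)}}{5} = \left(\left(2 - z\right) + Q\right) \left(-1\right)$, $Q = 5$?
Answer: $\frac{1}{255} \approx 0.0039216$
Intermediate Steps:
$K{\left(z,W \right)} = -35 + 5 z$ ($K{\left(z,W \right)} = 5 \left(\left(2 - z\right) + 5\right) \left(-1\right) = 5 \left(7 - z\right) \left(-1\right) = 5 \left(-7 + z\right) = -35 + 5 z$)
$\frac{1}{K{\left(58,-93 \right)}} = \frac{1}{-35 + 5 \cdot 58} = \frac{1}{-35 + 290} = \frac{1}{255}$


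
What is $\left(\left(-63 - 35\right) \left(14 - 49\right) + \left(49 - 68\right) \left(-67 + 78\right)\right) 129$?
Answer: $415509$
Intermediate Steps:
$\left(\left(-63 - 35\right) \left(14 - 49\right) + \left(49 - 68\right) \left(-67 + 78\right)\right) 129 = \left(\left(-98\right) \left(-35\right) - 209\right) 129 = \left(3430 - 209\right) 129 = 3221 \cdot 129 = 415509$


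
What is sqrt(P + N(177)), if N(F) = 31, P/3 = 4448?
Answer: 5*sqrt(535) ≈ 115.65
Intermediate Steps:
P = 13344 (P = 3*4448 = 13344)
sqrt(P + N(177)) = sqrt(13344 + 31) = sqrt(13375) = 5*sqrt(535)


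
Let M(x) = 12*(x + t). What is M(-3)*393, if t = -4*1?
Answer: -33012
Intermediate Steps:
t = -4
M(x) = -48 + 12*x (M(x) = 12*(x - 4) = 12*(-4 + x) = -48 + 12*x)
M(-3)*393 = (-48 + 12*(-3))*393 = (-48 - 36)*393 = -84*393 = -33012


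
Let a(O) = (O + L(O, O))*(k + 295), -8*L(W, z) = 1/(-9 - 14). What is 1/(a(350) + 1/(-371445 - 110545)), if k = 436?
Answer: 44343080/11345353185253 ≈ 3.9085e-6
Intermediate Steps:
L(W, z) = 1/184 (L(W, z) = -1/(8*(-9 - 14)) = -1/8/(-23) = -1/8*(-1/23) = 1/184)
a(O) = 731/184 + 731*O (a(O) = (O + 1/184)*(436 + 295) = (1/184 + O)*731 = 731/184 + 731*O)
1/(a(350) + 1/(-371445 - 110545)) = 1/((731/184 + 731*350) + 1/(-371445 - 110545)) = 1/((731/184 + 255850) + 1/(-481990)) = 1/(47077131/184 - 1/481990) = 1/(11345353185253/44343080) = 44343080/11345353185253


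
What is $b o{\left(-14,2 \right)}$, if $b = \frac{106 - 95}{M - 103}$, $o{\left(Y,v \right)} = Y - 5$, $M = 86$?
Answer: $\frac{209}{17} \approx 12.294$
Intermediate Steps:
$o{\left(Y,v \right)} = -5 + Y$
$b = - \frac{11}{17}$ ($b = \frac{106 - 95}{86 - 103} = \frac{11}{-17} = 11 \left(- \frac{1}{17}\right) = - \frac{11}{17} \approx -0.64706$)
$b o{\left(-14,2 \right)} = - \frac{11 \left(-5 - 14\right)}{17} = \left(- \frac{11}{17}\right) \left(-19\right) = \frac{209}{17}$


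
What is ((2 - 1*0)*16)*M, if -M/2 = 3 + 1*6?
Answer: -576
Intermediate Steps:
M = -18 (M = -2*(3 + 1*6) = -2*(3 + 6) = -2*9 = -18)
((2 - 1*0)*16)*M = ((2 - 1*0)*16)*(-18) = ((2 + 0)*16)*(-18) = (2*16)*(-18) = 32*(-18) = -576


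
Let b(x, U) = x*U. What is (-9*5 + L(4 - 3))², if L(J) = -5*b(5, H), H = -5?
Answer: 6400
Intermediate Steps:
b(x, U) = U*x
L(J) = 125 (L(J) = -(-25)*5 = -5*(-25) = 125)
(-9*5 + L(4 - 3))² = (-9*5 + 125)² = (-45 + 125)² = 80² = 6400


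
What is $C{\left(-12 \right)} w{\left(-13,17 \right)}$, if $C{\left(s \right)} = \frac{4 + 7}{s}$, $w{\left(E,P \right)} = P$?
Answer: $- \frac{187}{12} \approx -15.583$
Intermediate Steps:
$C{\left(s \right)} = \frac{11}{s}$
$C{\left(-12 \right)} w{\left(-13,17 \right)} = \frac{11}{-12} \cdot 17 = 11 \left(- \frac{1}{12}\right) 17 = \left(- \frac{11}{12}\right) 17 = - \frac{187}{12}$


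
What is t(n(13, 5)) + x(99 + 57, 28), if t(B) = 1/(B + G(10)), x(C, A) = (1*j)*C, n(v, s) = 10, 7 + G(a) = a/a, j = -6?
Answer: -3743/4 ≈ -935.75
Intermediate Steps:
G(a) = -6 (G(a) = -7 + a/a = -7 + 1 = -6)
x(C, A) = -6*C (x(C, A) = (1*(-6))*C = -6*C)
t(B) = 1/(-6 + B) (t(B) = 1/(B - 6) = 1/(-6 + B))
t(n(13, 5)) + x(99 + 57, 28) = 1/(-6 + 10) - 6*(99 + 57) = 1/4 - 6*156 = 1/4 - 936 = -3743/4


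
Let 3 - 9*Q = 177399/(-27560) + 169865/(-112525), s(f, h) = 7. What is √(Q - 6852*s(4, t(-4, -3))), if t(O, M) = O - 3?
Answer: I*√66423742779998188858/37214268 ≈ 219.0*I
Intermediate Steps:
t(O, M) = -3 + O
Q = 271574951/223285608 (Q = ⅓ - (177399/(-27560) + 169865/(-112525))/9 = ⅓ - (177399*(-1/27560) + 169865*(-1/112525))/9 = ⅓ - (-177399/27560 - 33973/22505)/9 = ⅓ - ⅑*(-197146415/24809512) = ⅓ + 197146415/223285608 = 271574951/223285608 ≈ 1.2163)
√(Q - 6852*s(4, t(-4, -3))) = √(271574951/223285608 - 6852*7) = √(271574951/223285608 - 47964) = √(-10709399327161/223285608) = I*√66423742779998188858/37214268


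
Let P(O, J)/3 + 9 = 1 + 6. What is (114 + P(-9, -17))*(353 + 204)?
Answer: 60156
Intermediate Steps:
P(O, J) = -6 (P(O, J) = -27 + 3*(1 + 6) = -27 + 3*7 = -27 + 21 = -6)
(114 + P(-9, -17))*(353 + 204) = (114 - 6)*(353 + 204) = 108*557 = 60156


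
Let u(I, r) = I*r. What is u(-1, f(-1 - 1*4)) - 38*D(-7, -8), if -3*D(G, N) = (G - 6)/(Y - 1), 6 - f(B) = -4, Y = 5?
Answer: -307/6 ≈ -51.167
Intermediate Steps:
f(B) = 10 (f(B) = 6 - 1*(-4) = 6 + 4 = 10)
D(G, N) = 1/2 - G/12 (D(G, N) = -(G - 6)/(3*(5 - 1)) = -(-6 + G)/(3*4) = -(-3/2 + G/4)/3 = 1/2 - G/12)
u(-1, f(-1 - 1*4)) - 38*D(-7, -8) = -1*10 - 38*(1/2 - 1/12*(-7)) = -10 - 38*(1/2 + 7/12) = -10 - 38*13/12 = -10 - 247/6 = -307/6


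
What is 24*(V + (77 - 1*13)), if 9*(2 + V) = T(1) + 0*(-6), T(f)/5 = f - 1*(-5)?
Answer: 1568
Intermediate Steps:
T(f) = 25 + 5*f (T(f) = 5*(f - 1*(-5)) = 5*(f + 5) = 5*(5 + f) = 25 + 5*f)
V = 4/3 (V = -2 + ((25 + 5*1) + 0*(-6))/9 = -2 + ((25 + 5) + 0)/9 = -2 + (30 + 0)/9 = -2 + (⅑)*30 = -2 + 10/3 = 4/3 ≈ 1.3333)
24*(V + (77 - 1*13)) = 24*(4/3 + (77 - 1*13)) = 24*(4/3 + (77 - 13)) = 24*(4/3 + 64) = 24*(196/3) = 1568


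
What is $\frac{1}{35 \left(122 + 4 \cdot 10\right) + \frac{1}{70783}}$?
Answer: $\frac{70783}{401339611} \approx 0.00017637$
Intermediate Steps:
$\frac{1}{35 \left(122 + 4 \cdot 10\right) + \frac{1}{70783}} = \frac{1}{35 \left(122 + 40\right) + \frac{1}{70783}} = \frac{1}{35 \cdot 162 + \frac{1}{70783}} = \frac{1}{5670 + \frac{1}{70783}} = \frac{1}{\frac{401339611}{70783}} = \frac{70783}{401339611}$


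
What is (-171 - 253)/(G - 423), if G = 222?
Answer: 424/201 ≈ 2.1095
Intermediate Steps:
(-171 - 253)/(G - 423) = (-171 - 253)/(222 - 423) = -424/(-201) = -424*(-1/201) = 424/201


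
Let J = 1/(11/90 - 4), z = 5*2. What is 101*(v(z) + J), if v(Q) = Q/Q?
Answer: 26159/349 ≈ 74.954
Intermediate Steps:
z = 10
v(Q) = 1
J = -90/349 (J = 1/(11*(1/90) - 4) = 1/(11/90 - 4) = 1/(-349/90) = -90/349 ≈ -0.25788)
101*(v(z) + J) = 101*(1 - 90/349) = 101*(259/349) = 26159/349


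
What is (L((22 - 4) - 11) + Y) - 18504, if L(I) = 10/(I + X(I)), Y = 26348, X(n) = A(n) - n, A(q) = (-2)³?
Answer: 31371/4 ≈ 7842.8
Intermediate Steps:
A(q) = -8
X(n) = -8 - n
L(I) = -5/4 (L(I) = 10/(I + (-8 - I)) = 10/(-8) = 10*(-⅛) = -5/4)
(L((22 - 4) - 11) + Y) - 18504 = (-5/4 + 26348) - 18504 = 105387/4 - 18504 = 31371/4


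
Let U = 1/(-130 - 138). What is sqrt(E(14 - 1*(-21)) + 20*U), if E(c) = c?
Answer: 6*sqrt(4355)/67 ≈ 5.9098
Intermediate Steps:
U = -1/268 (U = 1/(-268) = -1/268 ≈ -0.0037313)
sqrt(E(14 - 1*(-21)) + 20*U) = sqrt((14 - 1*(-21)) + 20*(-1/268)) = sqrt((14 + 21) - 5/67) = sqrt(35 - 5/67) = sqrt(2340/67) = 6*sqrt(4355)/67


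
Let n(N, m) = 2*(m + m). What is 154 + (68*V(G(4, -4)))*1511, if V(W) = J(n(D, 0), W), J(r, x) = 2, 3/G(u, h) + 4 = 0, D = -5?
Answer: 205650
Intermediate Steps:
n(N, m) = 4*m (n(N, m) = 2*(2*m) = 4*m)
G(u, h) = -3/4 (G(u, h) = 3/(-4 + 0) = 3/(-4) = 3*(-1/4) = -3/4)
V(W) = 2
154 + (68*V(G(4, -4)))*1511 = 154 + (68*2)*1511 = 154 + 136*1511 = 154 + 205496 = 205650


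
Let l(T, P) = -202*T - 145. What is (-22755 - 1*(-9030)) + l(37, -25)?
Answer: -21344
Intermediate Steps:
l(T, P) = -145 - 202*T
(-22755 - 1*(-9030)) + l(37, -25) = (-22755 - 1*(-9030)) + (-145 - 202*37) = (-22755 + 9030) + (-145 - 7474) = -13725 - 7619 = -21344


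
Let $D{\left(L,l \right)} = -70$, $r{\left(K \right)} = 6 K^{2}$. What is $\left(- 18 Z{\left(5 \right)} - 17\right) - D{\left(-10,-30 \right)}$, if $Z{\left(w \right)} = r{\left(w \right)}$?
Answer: $-2647$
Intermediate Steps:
$Z{\left(w \right)} = 6 w^{2}$
$\left(- 18 Z{\left(5 \right)} - 17\right) - D{\left(-10,-30 \right)} = \left(- 18 \cdot 6 \cdot 5^{2} - 17\right) - -70 = \left(- 18 \cdot 6 \cdot 25 - 17\right) + 70 = \left(\left(-18\right) 150 - 17\right) + 70 = \left(-2700 - 17\right) + 70 = -2717 + 70 = -2647$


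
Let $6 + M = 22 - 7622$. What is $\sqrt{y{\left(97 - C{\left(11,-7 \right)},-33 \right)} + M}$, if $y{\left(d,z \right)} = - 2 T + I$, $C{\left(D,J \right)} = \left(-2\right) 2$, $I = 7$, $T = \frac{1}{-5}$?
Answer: $\frac{i \sqrt{189965}}{5} \approx 87.17 i$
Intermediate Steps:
$T = - \frac{1}{5} \approx -0.2$
$C{\left(D,J \right)} = -4$
$y{\left(d,z \right)} = \frac{37}{5}$ ($y{\left(d,z \right)} = \left(-2\right) \left(- \frac{1}{5}\right) + 7 = \frac{2}{5} + 7 = \frac{37}{5}$)
$M = -7606$ ($M = -6 + \left(22 - 7622\right) = -6 - 7600 = -7606$)
$\sqrt{y{\left(97 - C{\left(11,-7 \right)},-33 \right)} + M} = \sqrt{\frac{37}{5} - 7606} = \sqrt{- \frac{37993}{5}} = \frac{i \sqrt{189965}}{5}$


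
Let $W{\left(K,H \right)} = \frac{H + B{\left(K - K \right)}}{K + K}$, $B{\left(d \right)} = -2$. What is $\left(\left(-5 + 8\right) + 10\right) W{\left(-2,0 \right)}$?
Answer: $\frac{13}{2} \approx 6.5$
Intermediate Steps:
$W{\left(K,H \right)} = \frac{-2 + H}{2 K}$ ($W{\left(K,H \right)} = \frac{H - 2}{K + K} = \frac{-2 + H}{2 K}$)
$\left(\left(-5 + 8\right) + 10\right) W{\left(-2,0 \right)} = \left(\left(-5 + 8\right) + 10\right) \frac{-2 + 0}{2 \left(-2\right)} = \left(3 + 10\right) \frac{1}{2} \left(- \frac{1}{2}\right) \left(-2\right) = 13 \cdot \frac{1}{2} = \frac{13}{2}$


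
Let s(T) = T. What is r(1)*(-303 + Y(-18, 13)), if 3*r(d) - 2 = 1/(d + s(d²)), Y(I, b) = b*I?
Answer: -895/2 ≈ -447.50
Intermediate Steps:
Y(I, b) = I*b
r(d) = ⅔ + 1/(3*(d + d²))
r(1)*(-303 + Y(-18, 13)) = ((⅓)*(1 + 2*1 + 2*1²)/(1*(1 + 1)))*(-303 - 18*13) = ((⅓)*1*(1 + 2 + 2*1)/2)*(-303 - 234) = ((⅓)*1*(½)*(1 + 2 + 2))*(-537) = ((⅓)*1*(½)*5)*(-537) = (⅚)*(-537) = -895/2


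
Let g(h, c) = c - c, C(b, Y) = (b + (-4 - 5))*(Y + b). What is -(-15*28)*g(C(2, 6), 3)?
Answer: 0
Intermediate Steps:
C(b, Y) = (-9 + b)*(Y + b) (C(b, Y) = (b - 9)*(Y + b) = (-9 + b)*(Y + b))
g(h, c) = 0
-(-15*28)*g(C(2, 6), 3) = -(-15*28)*0 = -(-420)*0 = -1*0 = 0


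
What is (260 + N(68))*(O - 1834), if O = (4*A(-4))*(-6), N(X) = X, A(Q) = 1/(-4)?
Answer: -599584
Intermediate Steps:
A(Q) = -¼
O = 6 (O = (4*(-¼))*(-6) = -1*(-6) = 6)
(260 + N(68))*(O - 1834) = (260 + 68)*(6 - 1834) = 328*(-1828) = -599584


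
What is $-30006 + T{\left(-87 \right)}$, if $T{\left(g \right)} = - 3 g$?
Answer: $-29745$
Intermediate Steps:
$-30006 + T{\left(-87 \right)} = -30006 - -261 = -30006 + 261 = -29745$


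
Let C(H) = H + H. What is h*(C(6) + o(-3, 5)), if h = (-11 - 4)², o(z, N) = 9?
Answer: 4725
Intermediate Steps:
C(H) = 2*H
h = 225 (h = (-15)² = 225)
h*(C(6) + o(-3, 5)) = 225*(2*6 + 9) = 225*(12 + 9) = 225*21 = 4725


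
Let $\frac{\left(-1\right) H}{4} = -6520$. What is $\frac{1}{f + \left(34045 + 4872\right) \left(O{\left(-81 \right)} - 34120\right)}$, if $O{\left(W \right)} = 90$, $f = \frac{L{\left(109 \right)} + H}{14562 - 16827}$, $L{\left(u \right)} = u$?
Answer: $- \frac{2265}{2999642606339} \approx -7.5509 \cdot 10^{-10}$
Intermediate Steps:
$H = 26080$ ($H = \left(-4\right) \left(-6520\right) = 26080$)
$f = - \frac{26189}{2265}$ ($f = \frac{109 + 26080}{14562 - 16827} = \frac{26189}{-2265} = 26189 \left(- \frac{1}{2265}\right) = - \frac{26189}{2265} \approx -11.562$)
$\frac{1}{f + \left(34045 + 4872\right) \left(O{\left(-81 \right)} - 34120\right)} = \frac{1}{- \frac{26189}{2265} + \left(34045 + 4872\right) \left(90 - 34120\right)} = \frac{1}{- \frac{26189}{2265} + 38917 \left(-34030\right)} = \frac{1}{- \frac{26189}{2265} - 1324345510} = \frac{1}{- \frac{2999642606339}{2265}} = - \frac{2265}{2999642606339}$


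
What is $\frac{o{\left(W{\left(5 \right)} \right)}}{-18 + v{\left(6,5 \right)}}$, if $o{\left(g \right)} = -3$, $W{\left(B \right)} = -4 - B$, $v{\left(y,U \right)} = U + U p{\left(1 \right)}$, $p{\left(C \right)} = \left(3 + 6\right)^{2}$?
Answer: $- \frac{3}{392} \approx -0.0076531$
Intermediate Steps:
$p{\left(C \right)} = 81$ ($p{\left(C \right)} = 9^{2} = 81$)
$v{\left(y,U \right)} = 82 U$ ($v{\left(y,U \right)} = U + U 81 = U + 81 U = 82 U$)
$\frac{o{\left(W{\left(5 \right)} \right)}}{-18 + v{\left(6,5 \right)}} = \frac{1}{-18 + 82 \cdot 5} \left(-3\right) = \frac{1}{-18 + 410} \left(-3\right) = \frac{1}{392} \left(-3\right) = - \frac{3}{392}$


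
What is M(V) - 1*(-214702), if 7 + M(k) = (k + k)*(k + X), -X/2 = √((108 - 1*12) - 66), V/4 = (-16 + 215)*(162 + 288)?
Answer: 256614694695 - 1432800*√30 ≈ 2.5661e+11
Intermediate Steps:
V = 358200 (V = 4*((-16 + 215)*(162 + 288)) = 4*(199*450) = 4*89550 = 358200)
X = -2*√30 (X = -2*√((108 - 1*12) - 66) = -2*√((108 - 12) - 66) = -2*√(96 - 66) = -2*√30 ≈ -10.954)
M(k) = -7 + 2*k*(k - 2*√30) (M(k) = -7 + (k + k)*(k - 2*√30) = -7 + (2*k)*(k - 2*√30) = -7 + 2*k*(k - 2*√30))
M(V) - 1*(-214702) = (-7 + 2*358200² - 4*358200*√30) - 1*(-214702) = (-7 + 2*128307240000 - 1432800*√30) + 214702 = (-7 + 256614480000 - 1432800*√30) + 214702 = (256614479993 - 1432800*√30) + 214702 = 256614694695 - 1432800*√30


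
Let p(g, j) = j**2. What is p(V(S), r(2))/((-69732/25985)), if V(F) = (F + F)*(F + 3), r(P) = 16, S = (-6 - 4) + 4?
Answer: -1663040/17433 ≈ -95.396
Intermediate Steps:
S = -6 (S = -10 + 4 = -6)
V(F) = 2*F*(3 + F) (V(F) = (2*F)*(3 + F) = 2*F*(3 + F))
p(V(S), r(2))/((-69732/25985)) = 16**2/((-69732/25985)) = 256/((-69732*1/25985)) = 256/(-69732/25985) = 256*(-25985/69732) = -1663040/17433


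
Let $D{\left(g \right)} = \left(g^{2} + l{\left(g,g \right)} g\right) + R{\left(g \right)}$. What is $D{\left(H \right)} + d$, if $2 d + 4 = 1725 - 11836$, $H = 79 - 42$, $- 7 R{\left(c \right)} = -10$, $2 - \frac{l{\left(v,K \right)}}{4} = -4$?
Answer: $- \frac{39187}{14} \approx -2799.1$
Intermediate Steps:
$l{\left(v,K \right)} = 24$ ($l{\left(v,K \right)} = 8 - -16 = 8 + 16 = 24$)
$R{\left(c \right)} = \frac{10}{7}$ ($R{\left(c \right)} = \left(- \frac{1}{7}\right) \left(-10\right) = \frac{10}{7}$)
$H = 37$
$D{\left(g \right)} = \frac{10}{7} + g^{2} + 24 g$ ($D{\left(g \right)} = \left(g^{2} + 24 g\right) + \frac{10}{7} = \frac{10}{7} + g^{2} + 24 g$)
$d = - \frac{10115}{2}$ ($d = -2 + \frac{1725 - 11836}{2} = -2 + \frac{1}{2} \left(-10111\right) = -2 - \frac{10111}{2} = - \frac{10115}{2} \approx -5057.5$)
$D{\left(H \right)} + d = \left(\frac{10}{7} + 37^{2} + 24 \cdot 37\right) - \frac{10115}{2} = \left(\frac{10}{7} + 1369 + 888\right) - \frac{10115}{2} = \frac{15809}{7} - \frac{10115}{2} = - \frac{39187}{14}$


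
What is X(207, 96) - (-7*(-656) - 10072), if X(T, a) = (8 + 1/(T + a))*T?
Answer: 720805/101 ≈ 7136.7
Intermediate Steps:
X(T, a) = T*(8 + 1/(T + a))
X(207, 96) - (-7*(-656) - 10072) = 207*(1 + 8*207 + 8*96)/(207 + 96) - (-7*(-656) - 10072) = 207*(1 + 1656 + 768)/303 - (4592 - 10072) = 207*(1/303)*2425 - 1*(-5480) = 167325/101 + 5480 = 720805/101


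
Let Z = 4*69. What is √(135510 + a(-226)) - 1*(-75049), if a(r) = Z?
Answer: 75049 + √135786 ≈ 75418.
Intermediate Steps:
Z = 276
a(r) = 276
√(135510 + a(-226)) - 1*(-75049) = √(135510 + 276) - 1*(-75049) = √135786 + 75049 = 75049 + √135786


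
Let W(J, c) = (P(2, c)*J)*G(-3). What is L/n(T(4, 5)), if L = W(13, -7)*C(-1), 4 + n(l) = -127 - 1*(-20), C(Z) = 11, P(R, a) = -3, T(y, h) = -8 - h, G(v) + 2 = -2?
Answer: -572/37 ≈ -15.459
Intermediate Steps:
G(v) = -4 (G(v) = -2 - 2 = -4)
n(l) = -111 (n(l) = -4 + (-127 - 1*(-20)) = -4 + (-127 + 20) = -4 - 107 = -111)
W(J, c) = 12*J (W(J, c) = -3*J*(-4) = 12*J)
L = 1716 (L = (12*13)*11 = 156*11 = 1716)
L/n(T(4, 5)) = 1716/(-111) = 1716*(-1/111) = -572/37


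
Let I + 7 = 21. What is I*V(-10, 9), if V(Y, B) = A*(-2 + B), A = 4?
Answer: 392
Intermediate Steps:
V(Y, B) = -8 + 4*B (V(Y, B) = 4*(-2 + B) = -8 + 4*B)
I = 14 (I = -7 + 21 = 14)
I*V(-10, 9) = 14*(-8 + 4*9) = 14*(-8 + 36) = 14*28 = 392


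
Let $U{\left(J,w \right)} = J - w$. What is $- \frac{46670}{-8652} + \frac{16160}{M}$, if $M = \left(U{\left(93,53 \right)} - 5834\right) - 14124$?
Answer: $\frac{197439185}{43082634} \approx 4.5828$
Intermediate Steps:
$M = -19918$ ($M = \left(\left(93 - 53\right) - 5834\right) - 14124 = \left(40 - 5834\right) - 14124 = -5794 - 14124 = -19918$)
$- \frac{46670}{-8652} + \frac{16160}{M} = - \frac{46670}{-8652} + \frac{16160}{-19918} = \left(-46670\right) \left(- \frac{1}{8652}\right) + 16160 \left(- \frac{1}{19918}\right) = \frac{23335}{4326} - \frac{8080}{9959} = \frac{197439185}{43082634}$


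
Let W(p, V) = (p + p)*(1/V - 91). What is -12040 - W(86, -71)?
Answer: 256624/71 ≈ 3614.4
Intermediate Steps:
W(p, V) = 2*p*(-91 + 1/V) (W(p, V) = (2*p)*(-91 + 1/V) = 2*p*(-91 + 1/V))
-12040 - W(86, -71) = -12040 - (-182*86 + 2*86/(-71)) = -12040 - (-15652 + 2*86*(-1/71)) = -12040 - (-15652 - 172/71) = -12040 - 1*(-1111464/71) = -12040 + 1111464/71 = 256624/71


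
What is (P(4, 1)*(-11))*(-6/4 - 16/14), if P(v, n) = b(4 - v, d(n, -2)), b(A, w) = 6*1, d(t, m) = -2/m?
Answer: 1221/7 ≈ 174.43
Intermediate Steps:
b(A, w) = 6
P(v, n) = 6
(P(4, 1)*(-11))*(-6/4 - 16/14) = (6*(-11))*(-6/4 - 16/14) = -66*(-6*¼ - 16*1/14) = -66*(-3/2 - 8/7) = -66*(-37/14) = 1221/7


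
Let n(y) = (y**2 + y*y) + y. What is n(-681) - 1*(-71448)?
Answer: 998289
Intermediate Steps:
n(y) = y + 2*y**2 (n(y) = (y**2 + y**2) + y = 2*y**2 + y = y + 2*y**2)
n(-681) - 1*(-71448) = -681*(1 + 2*(-681)) - 1*(-71448) = -681*(1 - 1362) + 71448 = -681*(-1361) + 71448 = 926841 + 71448 = 998289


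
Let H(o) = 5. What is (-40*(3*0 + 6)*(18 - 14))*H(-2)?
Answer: -4800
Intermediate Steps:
(-40*(3*0 + 6)*(18 - 14))*H(-2) = -40*(3*0 + 6)*(18 - 14)*5 = -40*(0 + 6)*4*5 = -240*4*5 = -40*24*5 = -960*5 = -4800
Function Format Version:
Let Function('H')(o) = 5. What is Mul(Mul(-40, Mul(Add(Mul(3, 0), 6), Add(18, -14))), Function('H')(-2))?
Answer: -4800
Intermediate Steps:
Mul(Mul(-40, Mul(Add(Mul(3, 0), 6), Add(18, -14))), Function('H')(-2)) = Mul(Mul(-40, Mul(Add(Mul(3, 0), 6), Add(18, -14))), 5) = Mul(Mul(-40, Mul(Add(0, 6), 4)), 5) = Mul(Mul(-40, Mul(6, 4)), 5) = Mul(Mul(-40, 24), 5) = Mul(-960, 5) = -4800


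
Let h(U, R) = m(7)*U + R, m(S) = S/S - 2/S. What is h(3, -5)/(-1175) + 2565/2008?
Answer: 4227457/3303160 ≈ 1.2798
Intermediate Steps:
m(S) = 1 - 2/S
h(U, R) = R + 5*U/7 (h(U, R) = ((-2 + 7)/7)*U + R = ((1/7)*5)*U + R = 5*U/7 + R = R + 5*U/7)
h(3, -5)/(-1175) + 2565/2008 = (-5 + (5/7)*3)/(-1175) + 2565/2008 = (-5 + 15/7)*(-1/1175) + 2565*(1/2008) = -20/7*(-1/1175) + 2565/2008 = 4/1645 + 2565/2008 = 4227457/3303160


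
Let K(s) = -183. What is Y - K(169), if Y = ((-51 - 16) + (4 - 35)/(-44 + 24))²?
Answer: 1786681/400 ≈ 4466.7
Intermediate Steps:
Y = 1713481/400 (Y = (-67 - 31/(-20))² = (-67 - 31*(-1/20))² = (-67 + 31/20)² = (-1309/20)² = 1713481/400 ≈ 4283.7)
Y - K(169) = 1713481/400 - 1*(-183) = 1713481/400 + 183 = 1786681/400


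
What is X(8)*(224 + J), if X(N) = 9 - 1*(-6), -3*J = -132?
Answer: 4020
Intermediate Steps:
J = 44 (J = -⅓*(-132) = 44)
X(N) = 15 (X(N) = 9 + 6 = 15)
X(8)*(224 + J) = 15*(224 + 44) = 15*268 = 4020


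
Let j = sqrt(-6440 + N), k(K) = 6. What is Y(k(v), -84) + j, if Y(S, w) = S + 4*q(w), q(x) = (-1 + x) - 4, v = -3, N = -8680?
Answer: -350 + 12*I*sqrt(105) ≈ -350.0 + 122.96*I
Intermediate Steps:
q(x) = -5 + x
Y(S, w) = -20 + S + 4*w (Y(S, w) = S + 4*(-5 + w) = S + (-20 + 4*w) = -20 + S + 4*w)
j = 12*I*sqrt(105) (j = sqrt(-6440 - 8680) = sqrt(-15120) = 12*I*sqrt(105) ≈ 122.96*I)
Y(k(v), -84) + j = (-20 + 6 + 4*(-84)) + 12*I*sqrt(105) = (-20 + 6 - 336) + 12*I*sqrt(105) = -350 + 12*I*sqrt(105)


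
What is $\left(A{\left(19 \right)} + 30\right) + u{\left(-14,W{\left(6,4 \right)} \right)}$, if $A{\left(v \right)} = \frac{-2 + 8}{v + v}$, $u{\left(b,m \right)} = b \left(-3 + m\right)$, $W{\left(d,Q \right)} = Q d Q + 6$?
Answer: $- \frac{25761}{19} \approx -1355.8$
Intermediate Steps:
$W{\left(d,Q \right)} = 6 + d Q^{2}$ ($W{\left(d,Q \right)} = d Q^{2} + 6 = 6 + d Q^{2}$)
$A{\left(v \right)} = \frac{3}{v}$ ($A{\left(v \right)} = \frac{6}{2 v} = 6 \frac{1}{2 v} = \frac{3}{v}$)
$\left(A{\left(19 \right)} + 30\right) + u{\left(-14,W{\left(6,4 \right)} \right)} = \left(\frac{3}{19} + 30\right) - 14 \left(-3 + \left(6 + 6 \cdot 4^{2}\right)\right) = \left(3 \cdot \frac{1}{19} + 30\right) - 14 \left(-3 + \left(6 + 6 \cdot 16\right)\right) = \left(\frac{3}{19} + 30\right) - 14 \left(-3 + \left(6 + 96\right)\right) = \frac{573}{19} - 14 \left(-3 + 102\right) = \frac{573}{19} - 1386 = - \frac{25761}{19}$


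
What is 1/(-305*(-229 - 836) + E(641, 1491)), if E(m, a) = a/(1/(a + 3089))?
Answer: 1/7153605 ≈ 1.3979e-7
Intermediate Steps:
E(m, a) = a*(3089 + a) (E(m, a) = a/(1/(3089 + a)) = a*(3089 + a))
1/(-305*(-229 - 836) + E(641, 1491)) = 1/(-305*(-229 - 836) + 1491*(3089 + 1491)) = 1/(-305*(-1065) + 1491*4580) = 1/(324825 + 6828780) = 1/7153605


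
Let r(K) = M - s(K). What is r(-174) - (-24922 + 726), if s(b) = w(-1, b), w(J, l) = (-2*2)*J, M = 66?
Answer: 24258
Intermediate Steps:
w(J, l) = -4*J
s(b) = 4 (s(b) = -4*(-1) = 4)
r(K) = 62 (r(K) = 66 - 1*4 = 66 - 4 = 62)
r(-174) - (-24922 + 726) = 62 - (-24922 + 726) = 62 - 1*(-24196) = 62 + 24196 = 24258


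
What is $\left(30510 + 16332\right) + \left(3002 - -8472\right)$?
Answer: $58316$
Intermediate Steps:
$\left(30510 + 16332\right) + \left(3002 - -8472\right) = 46842 + \left(3002 + 8472\right) = 46842 + 11474 = 58316$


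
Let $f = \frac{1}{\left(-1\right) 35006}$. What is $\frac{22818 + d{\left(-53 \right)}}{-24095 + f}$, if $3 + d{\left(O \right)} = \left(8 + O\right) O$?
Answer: $- \frac{126021600}{120495653} \approx -1.0459$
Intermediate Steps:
$f = - \frac{1}{35006}$ ($f = \frac{1}{-35006} = - \frac{1}{35006} \approx -2.8567 \cdot 10^{-5}$)
$d{\left(O \right)} = -3 + O \left(8 + O\right)$ ($d{\left(O \right)} = -3 + \left(8 + O\right) O = -3 + O \left(8 + O\right)$)
$\frac{22818 + d{\left(-53 \right)}}{-24095 + f} = \frac{22818 + \left(-3 + \left(-53\right)^{2} + 8 \left(-53\right)\right)}{-24095 - \frac{1}{35006}} = \frac{22818 - -2382}{- \frac{843469571}{35006}} = \left(22818 + 2382\right) \left(- \frac{35006}{843469571}\right) = 25200 \left(- \frac{35006}{843469571}\right) = - \frac{126021600}{120495653}$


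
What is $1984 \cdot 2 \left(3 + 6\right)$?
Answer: $35712$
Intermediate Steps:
$1984 \cdot 2 \left(3 + 6\right) = 1984 \cdot 2 \cdot 9 = 1984 \cdot 18 = 35712$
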